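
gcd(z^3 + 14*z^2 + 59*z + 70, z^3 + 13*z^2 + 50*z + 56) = z^2 + 9*z + 14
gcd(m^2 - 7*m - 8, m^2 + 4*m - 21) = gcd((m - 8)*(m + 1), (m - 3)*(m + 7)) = 1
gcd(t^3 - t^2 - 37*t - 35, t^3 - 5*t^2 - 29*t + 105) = t^2 - 2*t - 35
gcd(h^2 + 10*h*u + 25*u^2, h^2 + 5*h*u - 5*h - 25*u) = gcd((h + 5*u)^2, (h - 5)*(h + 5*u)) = h + 5*u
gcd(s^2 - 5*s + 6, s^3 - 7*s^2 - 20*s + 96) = s - 3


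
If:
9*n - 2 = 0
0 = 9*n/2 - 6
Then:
No Solution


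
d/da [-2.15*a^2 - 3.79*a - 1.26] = -4.3*a - 3.79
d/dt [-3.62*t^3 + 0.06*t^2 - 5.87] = t*(0.12 - 10.86*t)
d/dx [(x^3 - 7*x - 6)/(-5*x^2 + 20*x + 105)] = (-x^4 + 8*x^3 + 56*x^2 - 12*x - 123)/(5*(x^4 - 8*x^3 - 26*x^2 + 168*x + 441))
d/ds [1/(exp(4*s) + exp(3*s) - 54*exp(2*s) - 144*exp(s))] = (-4*exp(3*s) - 3*exp(2*s) + 108*exp(s) + 144)*exp(-s)/(exp(3*s) + exp(2*s) - 54*exp(s) - 144)^2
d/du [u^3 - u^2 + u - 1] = 3*u^2 - 2*u + 1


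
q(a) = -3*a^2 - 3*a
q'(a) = -6*a - 3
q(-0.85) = 0.38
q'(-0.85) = 2.10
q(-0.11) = 0.29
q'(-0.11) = -2.34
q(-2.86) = -15.96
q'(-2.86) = 14.16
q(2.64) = -28.83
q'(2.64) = -18.84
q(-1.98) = -5.82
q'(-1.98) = 8.88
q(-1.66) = -3.29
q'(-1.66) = 6.96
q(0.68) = -3.43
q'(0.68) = -7.08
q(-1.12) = -0.40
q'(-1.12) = 3.72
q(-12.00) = -396.00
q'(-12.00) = 69.00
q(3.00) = -36.00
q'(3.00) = -21.00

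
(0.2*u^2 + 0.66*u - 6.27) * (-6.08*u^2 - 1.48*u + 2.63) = -1.216*u^4 - 4.3088*u^3 + 37.6708*u^2 + 11.0154*u - 16.4901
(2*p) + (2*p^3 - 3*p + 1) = 2*p^3 - p + 1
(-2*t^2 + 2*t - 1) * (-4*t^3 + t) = 8*t^5 - 8*t^4 + 2*t^3 + 2*t^2 - t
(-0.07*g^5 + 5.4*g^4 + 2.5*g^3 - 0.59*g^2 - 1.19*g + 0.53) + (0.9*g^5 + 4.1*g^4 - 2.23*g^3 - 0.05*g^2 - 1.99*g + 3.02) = 0.83*g^5 + 9.5*g^4 + 0.27*g^3 - 0.64*g^2 - 3.18*g + 3.55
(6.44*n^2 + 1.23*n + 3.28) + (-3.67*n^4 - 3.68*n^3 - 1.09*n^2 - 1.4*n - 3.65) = -3.67*n^4 - 3.68*n^3 + 5.35*n^2 - 0.17*n - 0.37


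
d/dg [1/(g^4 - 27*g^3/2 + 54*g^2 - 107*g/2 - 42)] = 2*(-8*g^3 + 81*g^2 - 216*g + 107)/(-2*g^4 + 27*g^3 - 108*g^2 + 107*g + 84)^2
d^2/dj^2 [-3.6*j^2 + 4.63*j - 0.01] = -7.20000000000000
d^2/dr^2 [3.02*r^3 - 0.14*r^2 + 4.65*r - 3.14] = 18.12*r - 0.28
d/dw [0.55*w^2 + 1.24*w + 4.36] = 1.1*w + 1.24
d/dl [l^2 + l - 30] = 2*l + 1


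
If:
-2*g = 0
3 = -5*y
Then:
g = 0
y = -3/5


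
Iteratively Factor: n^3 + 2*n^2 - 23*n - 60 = (n + 3)*(n^2 - n - 20) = (n - 5)*(n + 3)*(n + 4)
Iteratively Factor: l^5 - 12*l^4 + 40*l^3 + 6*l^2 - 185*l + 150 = (l - 5)*(l^4 - 7*l^3 + 5*l^2 + 31*l - 30) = (l - 5)*(l - 3)*(l^3 - 4*l^2 - 7*l + 10) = (l - 5)*(l - 3)*(l - 1)*(l^2 - 3*l - 10) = (l - 5)*(l - 3)*(l - 1)*(l + 2)*(l - 5)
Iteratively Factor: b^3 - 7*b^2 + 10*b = (b - 2)*(b^2 - 5*b) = b*(b - 2)*(b - 5)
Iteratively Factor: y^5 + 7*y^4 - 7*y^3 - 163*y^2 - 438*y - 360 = (y - 5)*(y^4 + 12*y^3 + 53*y^2 + 102*y + 72) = (y - 5)*(y + 4)*(y^3 + 8*y^2 + 21*y + 18) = (y - 5)*(y + 2)*(y + 4)*(y^2 + 6*y + 9) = (y - 5)*(y + 2)*(y + 3)*(y + 4)*(y + 3)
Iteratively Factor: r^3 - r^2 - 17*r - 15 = (r + 1)*(r^2 - 2*r - 15) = (r + 1)*(r + 3)*(r - 5)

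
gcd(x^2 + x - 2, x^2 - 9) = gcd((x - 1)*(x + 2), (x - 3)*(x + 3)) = 1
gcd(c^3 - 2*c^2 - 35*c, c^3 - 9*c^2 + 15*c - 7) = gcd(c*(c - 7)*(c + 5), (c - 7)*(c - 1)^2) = c - 7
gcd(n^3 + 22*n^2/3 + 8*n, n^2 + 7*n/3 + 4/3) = n + 4/3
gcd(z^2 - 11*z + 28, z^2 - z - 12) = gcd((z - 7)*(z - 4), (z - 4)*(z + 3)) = z - 4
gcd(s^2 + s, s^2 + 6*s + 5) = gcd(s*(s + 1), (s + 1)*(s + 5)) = s + 1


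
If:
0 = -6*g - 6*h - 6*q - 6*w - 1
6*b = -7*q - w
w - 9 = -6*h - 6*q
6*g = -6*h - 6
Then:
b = w - 35/36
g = -5*w/6 - 5/3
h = 5*w/6 + 2/3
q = 5/6 - w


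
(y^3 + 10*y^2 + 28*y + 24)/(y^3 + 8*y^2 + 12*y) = (y + 2)/y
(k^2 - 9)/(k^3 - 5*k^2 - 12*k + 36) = (k - 3)/(k^2 - 8*k + 12)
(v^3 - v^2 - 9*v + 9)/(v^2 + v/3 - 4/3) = 3*(v^2 - 9)/(3*v + 4)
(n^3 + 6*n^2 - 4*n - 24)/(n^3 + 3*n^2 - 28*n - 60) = (n - 2)/(n - 5)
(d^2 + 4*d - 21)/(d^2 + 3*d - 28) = (d - 3)/(d - 4)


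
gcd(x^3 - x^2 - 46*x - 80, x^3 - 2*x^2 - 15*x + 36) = 1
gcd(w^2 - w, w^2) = w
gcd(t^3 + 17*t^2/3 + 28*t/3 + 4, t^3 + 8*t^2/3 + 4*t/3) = t^2 + 8*t/3 + 4/3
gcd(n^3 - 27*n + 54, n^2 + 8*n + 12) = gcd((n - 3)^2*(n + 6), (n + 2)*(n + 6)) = n + 6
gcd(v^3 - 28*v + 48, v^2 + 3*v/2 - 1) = 1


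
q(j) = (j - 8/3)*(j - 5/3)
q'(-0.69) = -5.71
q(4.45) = 4.96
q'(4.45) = 4.57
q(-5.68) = 61.32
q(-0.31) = 5.88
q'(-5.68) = -15.69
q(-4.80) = 48.28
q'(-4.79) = -13.91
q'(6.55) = 8.77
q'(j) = 2*j - 13/3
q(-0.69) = 7.91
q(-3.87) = 36.19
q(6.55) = 18.96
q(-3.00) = 26.44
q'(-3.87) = -12.07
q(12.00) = 96.44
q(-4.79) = 48.15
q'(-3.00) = -10.33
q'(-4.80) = -13.93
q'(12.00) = 19.67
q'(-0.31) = -4.95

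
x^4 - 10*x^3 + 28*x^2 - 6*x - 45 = (x - 5)*(x - 3)^2*(x + 1)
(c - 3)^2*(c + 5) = c^3 - c^2 - 21*c + 45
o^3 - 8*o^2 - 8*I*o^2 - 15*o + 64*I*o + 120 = (o - 8)*(o - 5*I)*(o - 3*I)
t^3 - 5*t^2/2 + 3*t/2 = t*(t - 3/2)*(t - 1)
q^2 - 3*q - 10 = (q - 5)*(q + 2)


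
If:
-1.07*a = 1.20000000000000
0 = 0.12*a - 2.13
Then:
No Solution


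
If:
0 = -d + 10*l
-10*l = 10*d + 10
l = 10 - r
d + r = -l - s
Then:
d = -10/11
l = -1/11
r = 111/11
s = -100/11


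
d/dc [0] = 0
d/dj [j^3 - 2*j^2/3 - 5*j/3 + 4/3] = 3*j^2 - 4*j/3 - 5/3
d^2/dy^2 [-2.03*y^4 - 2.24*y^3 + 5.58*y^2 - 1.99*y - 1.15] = -24.36*y^2 - 13.44*y + 11.16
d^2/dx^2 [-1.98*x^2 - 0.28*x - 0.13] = -3.96000000000000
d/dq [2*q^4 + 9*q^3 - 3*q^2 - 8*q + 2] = 8*q^3 + 27*q^2 - 6*q - 8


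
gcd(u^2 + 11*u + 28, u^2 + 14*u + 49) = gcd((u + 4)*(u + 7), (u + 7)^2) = u + 7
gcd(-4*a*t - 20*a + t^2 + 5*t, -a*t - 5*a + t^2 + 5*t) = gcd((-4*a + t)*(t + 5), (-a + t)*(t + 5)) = t + 5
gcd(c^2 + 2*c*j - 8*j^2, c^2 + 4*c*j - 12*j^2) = c - 2*j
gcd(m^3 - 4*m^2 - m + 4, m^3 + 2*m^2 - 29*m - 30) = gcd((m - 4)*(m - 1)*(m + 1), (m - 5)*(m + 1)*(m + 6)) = m + 1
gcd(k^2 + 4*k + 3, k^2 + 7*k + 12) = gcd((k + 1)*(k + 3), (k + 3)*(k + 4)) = k + 3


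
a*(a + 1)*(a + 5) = a^3 + 6*a^2 + 5*a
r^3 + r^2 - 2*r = r*(r - 1)*(r + 2)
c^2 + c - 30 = (c - 5)*(c + 6)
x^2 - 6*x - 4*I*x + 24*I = (x - 6)*(x - 4*I)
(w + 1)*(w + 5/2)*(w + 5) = w^3 + 17*w^2/2 + 20*w + 25/2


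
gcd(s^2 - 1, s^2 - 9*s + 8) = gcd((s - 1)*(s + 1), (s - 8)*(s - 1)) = s - 1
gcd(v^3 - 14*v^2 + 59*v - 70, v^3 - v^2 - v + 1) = 1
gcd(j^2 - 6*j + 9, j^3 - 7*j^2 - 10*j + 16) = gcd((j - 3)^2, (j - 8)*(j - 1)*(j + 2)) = 1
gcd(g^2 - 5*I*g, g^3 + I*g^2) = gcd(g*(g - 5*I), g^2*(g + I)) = g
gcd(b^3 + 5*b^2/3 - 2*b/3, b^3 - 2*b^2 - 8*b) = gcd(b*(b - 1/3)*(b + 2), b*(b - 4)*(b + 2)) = b^2 + 2*b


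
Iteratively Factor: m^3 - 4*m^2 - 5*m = (m - 5)*(m^2 + m) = (m - 5)*(m + 1)*(m)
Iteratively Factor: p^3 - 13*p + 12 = (p + 4)*(p^2 - 4*p + 3) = (p - 3)*(p + 4)*(p - 1)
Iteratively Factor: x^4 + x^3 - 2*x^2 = (x)*(x^3 + x^2 - 2*x) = x*(x - 1)*(x^2 + 2*x) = x*(x - 1)*(x + 2)*(x)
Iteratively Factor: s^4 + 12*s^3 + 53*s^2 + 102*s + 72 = (s + 2)*(s^3 + 10*s^2 + 33*s + 36) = (s + 2)*(s + 3)*(s^2 + 7*s + 12) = (s + 2)*(s + 3)*(s + 4)*(s + 3)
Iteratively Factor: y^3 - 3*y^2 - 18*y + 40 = (y - 5)*(y^2 + 2*y - 8) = (y - 5)*(y + 4)*(y - 2)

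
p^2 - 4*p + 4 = (p - 2)^2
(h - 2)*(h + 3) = h^2 + h - 6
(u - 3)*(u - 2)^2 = u^3 - 7*u^2 + 16*u - 12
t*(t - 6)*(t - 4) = t^3 - 10*t^2 + 24*t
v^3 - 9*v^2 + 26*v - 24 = (v - 4)*(v - 3)*(v - 2)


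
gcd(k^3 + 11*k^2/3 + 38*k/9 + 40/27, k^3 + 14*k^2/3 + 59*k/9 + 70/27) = k^2 + 7*k/3 + 10/9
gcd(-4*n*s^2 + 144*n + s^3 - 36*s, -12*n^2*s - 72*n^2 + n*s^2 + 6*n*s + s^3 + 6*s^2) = s + 6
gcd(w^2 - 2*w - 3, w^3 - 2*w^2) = 1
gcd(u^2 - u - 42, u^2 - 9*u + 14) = u - 7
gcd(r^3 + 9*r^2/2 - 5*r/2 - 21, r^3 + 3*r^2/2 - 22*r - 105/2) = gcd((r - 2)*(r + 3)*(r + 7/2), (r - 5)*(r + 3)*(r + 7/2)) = r^2 + 13*r/2 + 21/2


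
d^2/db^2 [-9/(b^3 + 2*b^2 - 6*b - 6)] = 18*((3*b + 2)*(b^3 + 2*b^2 - 6*b - 6) - (3*b^2 + 4*b - 6)^2)/(b^3 + 2*b^2 - 6*b - 6)^3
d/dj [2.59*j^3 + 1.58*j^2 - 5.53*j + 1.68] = 7.77*j^2 + 3.16*j - 5.53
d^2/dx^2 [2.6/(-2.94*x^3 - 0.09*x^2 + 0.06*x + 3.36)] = ((45.864*x + 0.468)*(2.94*x^3 + 0.09*x^2 - 0.06*x - 3.36) - 2.6*(8.82*x^2 + 0.18*x - 0.06)*(17.64*x^2 + 0.36*x - 0.12))/(2.94*x^3 + 0.09*x^2 - 0.06*x - 3.36)^3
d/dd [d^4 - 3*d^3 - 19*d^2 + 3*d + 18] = 4*d^3 - 9*d^2 - 38*d + 3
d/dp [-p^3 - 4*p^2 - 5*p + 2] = -3*p^2 - 8*p - 5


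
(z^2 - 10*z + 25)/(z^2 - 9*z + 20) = (z - 5)/(z - 4)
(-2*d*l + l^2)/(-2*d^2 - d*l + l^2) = l/(d + l)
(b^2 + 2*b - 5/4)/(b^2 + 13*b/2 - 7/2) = (b + 5/2)/(b + 7)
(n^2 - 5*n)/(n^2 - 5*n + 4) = n*(n - 5)/(n^2 - 5*n + 4)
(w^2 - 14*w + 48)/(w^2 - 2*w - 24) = (w - 8)/(w + 4)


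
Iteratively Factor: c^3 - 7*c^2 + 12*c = (c)*(c^2 - 7*c + 12) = c*(c - 4)*(c - 3)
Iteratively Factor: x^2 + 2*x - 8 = (x + 4)*(x - 2)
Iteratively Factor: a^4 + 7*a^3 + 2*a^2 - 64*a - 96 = (a + 4)*(a^3 + 3*a^2 - 10*a - 24) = (a + 4)^2*(a^2 - a - 6) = (a - 3)*(a + 4)^2*(a + 2)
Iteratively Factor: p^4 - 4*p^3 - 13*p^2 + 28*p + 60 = (p - 5)*(p^3 + p^2 - 8*p - 12) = (p - 5)*(p + 2)*(p^2 - p - 6) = (p - 5)*(p + 2)^2*(p - 3)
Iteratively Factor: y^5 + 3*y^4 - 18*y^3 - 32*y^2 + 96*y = (y - 3)*(y^4 + 6*y^3 - 32*y) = (y - 3)*(y + 4)*(y^3 + 2*y^2 - 8*y) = y*(y - 3)*(y + 4)*(y^2 + 2*y - 8) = y*(y - 3)*(y - 2)*(y + 4)*(y + 4)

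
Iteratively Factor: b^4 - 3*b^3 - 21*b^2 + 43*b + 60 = (b - 5)*(b^3 + 2*b^2 - 11*b - 12) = (b - 5)*(b + 4)*(b^2 - 2*b - 3) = (b - 5)*(b + 1)*(b + 4)*(b - 3)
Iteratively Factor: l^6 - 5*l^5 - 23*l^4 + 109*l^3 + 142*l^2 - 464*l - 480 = (l + 4)*(l^5 - 9*l^4 + 13*l^3 + 57*l^2 - 86*l - 120) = (l - 5)*(l + 4)*(l^4 - 4*l^3 - 7*l^2 + 22*l + 24) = (l - 5)*(l - 3)*(l + 4)*(l^3 - l^2 - 10*l - 8) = (l - 5)*(l - 3)*(l + 2)*(l + 4)*(l^2 - 3*l - 4) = (l - 5)*(l - 4)*(l - 3)*(l + 2)*(l + 4)*(l + 1)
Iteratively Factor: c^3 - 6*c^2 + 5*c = (c - 5)*(c^2 - c) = c*(c - 5)*(c - 1)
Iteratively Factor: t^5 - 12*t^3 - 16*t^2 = (t - 4)*(t^4 + 4*t^3 + 4*t^2) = (t - 4)*(t + 2)*(t^3 + 2*t^2) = t*(t - 4)*(t + 2)*(t^2 + 2*t) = t^2*(t - 4)*(t + 2)*(t + 2)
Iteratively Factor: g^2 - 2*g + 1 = (g - 1)*(g - 1)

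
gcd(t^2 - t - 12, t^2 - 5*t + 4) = t - 4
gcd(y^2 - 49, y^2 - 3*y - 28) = y - 7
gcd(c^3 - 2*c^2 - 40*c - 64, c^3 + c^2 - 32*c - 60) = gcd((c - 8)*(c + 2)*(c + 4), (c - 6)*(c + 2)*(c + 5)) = c + 2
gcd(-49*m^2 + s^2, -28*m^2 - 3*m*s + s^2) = -7*m + s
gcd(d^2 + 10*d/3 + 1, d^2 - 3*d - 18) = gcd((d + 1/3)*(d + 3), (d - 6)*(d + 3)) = d + 3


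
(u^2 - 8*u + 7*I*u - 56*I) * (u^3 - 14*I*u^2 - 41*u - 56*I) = u^5 - 8*u^4 - 7*I*u^4 + 57*u^3 + 56*I*u^3 - 456*u^2 - 343*I*u^2 + 392*u + 2744*I*u - 3136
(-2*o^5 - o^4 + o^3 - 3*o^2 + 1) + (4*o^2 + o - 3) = -2*o^5 - o^4 + o^3 + o^2 + o - 2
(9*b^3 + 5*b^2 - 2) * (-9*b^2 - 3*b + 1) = -81*b^5 - 72*b^4 - 6*b^3 + 23*b^2 + 6*b - 2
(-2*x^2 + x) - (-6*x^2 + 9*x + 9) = 4*x^2 - 8*x - 9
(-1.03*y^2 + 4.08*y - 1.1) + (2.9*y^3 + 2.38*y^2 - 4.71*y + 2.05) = 2.9*y^3 + 1.35*y^2 - 0.63*y + 0.95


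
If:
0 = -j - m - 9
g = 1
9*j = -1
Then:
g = 1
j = -1/9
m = -80/9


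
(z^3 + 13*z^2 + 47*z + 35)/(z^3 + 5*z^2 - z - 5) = (z + 7)/(z - 1)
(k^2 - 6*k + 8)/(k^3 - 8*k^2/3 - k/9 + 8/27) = 27*(k^2 - 6*k + 8)/(27*k^3 - 72*k^2 - 3*k + 8)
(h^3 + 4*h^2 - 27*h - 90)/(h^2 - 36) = (h^2 - 2*h - 15)/(h - 6)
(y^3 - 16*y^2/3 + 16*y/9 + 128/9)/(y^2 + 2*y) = (9*y^3 - 48*y^2 + 16*y + 128)/(9*y*(y + 2))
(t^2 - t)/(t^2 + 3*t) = (t - 1)/(t + 3)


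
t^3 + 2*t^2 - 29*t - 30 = (t - 5)*(t + 1)*(t + 6)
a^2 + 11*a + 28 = (a + 4)*(a + 7)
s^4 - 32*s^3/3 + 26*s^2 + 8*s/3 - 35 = (s - 7)*(s - 3)*(s - 5/3)*(s + 1)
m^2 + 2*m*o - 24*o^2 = (m - 4*o)*(m + 6*o)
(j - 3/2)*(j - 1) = j^2 - 5*j/2 + 3/2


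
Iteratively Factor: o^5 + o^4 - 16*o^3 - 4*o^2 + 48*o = (o - 3)*(o^4 + 4*o^3 - 4*o^2 - 16*o) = o*(o - 3)*(o^3 + 4*o^2 - 4*o - 16) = o*(o - 3)*(o + 2)*(o^2 + 2*o - 8) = o*(o - 3)*(o + 2)*(o + 4)*(o - 2)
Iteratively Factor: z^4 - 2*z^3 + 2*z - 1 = (z + 1)*(z^3 - 3*z^2 + 3*z - 1) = (z - 1)*(z + 1)*(z^2 - 2*z + 1) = (z - 1)^2*(z + 1)*(z - 1)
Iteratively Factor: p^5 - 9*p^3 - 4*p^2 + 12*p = (p + 2)*(p^4 - 2*p^3 - 5*p^2 + 6*p) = (p - 3)*(p + 2)*(p^3 + p^2 - 2*p) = (p - 3)*(p - 1)*(p + 2)*(p^2 + 2*p) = (p - 3)*(p - 1)*(p + 2)^2*(p)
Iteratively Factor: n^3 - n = (n + 1)*(n^2 - n) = n*(n + 1)*(n - 1)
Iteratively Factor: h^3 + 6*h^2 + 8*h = (h + 4)*(h^2 + 2*h) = (h + 2)*(h + 4)*(h)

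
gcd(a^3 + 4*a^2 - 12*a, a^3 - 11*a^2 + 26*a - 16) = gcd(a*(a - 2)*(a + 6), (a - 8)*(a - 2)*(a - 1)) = a - 2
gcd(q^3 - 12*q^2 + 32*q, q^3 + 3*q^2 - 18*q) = q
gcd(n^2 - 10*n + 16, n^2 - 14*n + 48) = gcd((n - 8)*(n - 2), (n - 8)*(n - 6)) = n - 8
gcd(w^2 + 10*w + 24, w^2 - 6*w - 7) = 1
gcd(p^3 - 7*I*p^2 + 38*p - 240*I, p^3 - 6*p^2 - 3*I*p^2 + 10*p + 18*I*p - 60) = p - 5*I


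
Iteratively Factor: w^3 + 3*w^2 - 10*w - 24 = (w + 2)*(w^2 + w - 12) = (w + 2)*(w + 4)*(w - 3)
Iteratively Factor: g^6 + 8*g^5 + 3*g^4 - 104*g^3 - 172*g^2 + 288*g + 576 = (g - 2)*(g^5 + 10*g^4 + 23*g^3 - 58*g^2 - 288*g - 288) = (g - 3)*(g - 2)*(g^4 + 13*g^3 + 62*g^2 + 128*g + 96) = (g - 3)*(g - 2)*(g + 3)*(g^3 + 10*g^2 + 32*g + 32) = (g - 3)*(g - 2)*(g + 3)*(g + 4)*(g^2 + 6*g + 8) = (g - 3)*(g - 2)*(g + 2)*(g + 3)*(g + 4)*(g + 4)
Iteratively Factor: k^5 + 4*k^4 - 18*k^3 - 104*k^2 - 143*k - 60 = (k + 4)*(k^4 - 18*k^2 - 32*k - 15) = (k + 3)*(k + 4)*(k^3 - 3*k^2 - 9*k - 5) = (k + 1)*(k + 3)*(k + 4)*(k^2 - 4*k - 5) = (k - 5)*(k + 1)*(k + 3)*(k + 4)*(k + 1)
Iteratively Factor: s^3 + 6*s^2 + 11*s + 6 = (s + 3)*(s^2 + 3*s + 2) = (s + 2)*(s + 3)*(s + 1)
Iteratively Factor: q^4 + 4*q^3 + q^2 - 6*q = (q)*(q^3 + 4*q^2 + q - 6) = q*(q - 1)*(q^2 + 5*q + 6) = q*(q - 1)*(q + 3)*(q + 2)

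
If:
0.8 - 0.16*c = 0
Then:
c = 5.00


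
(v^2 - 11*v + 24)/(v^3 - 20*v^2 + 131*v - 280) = (v - 3)/(v^2 - 12*v + 35)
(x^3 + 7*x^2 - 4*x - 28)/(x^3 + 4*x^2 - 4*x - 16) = (x + 7)/(x + 4)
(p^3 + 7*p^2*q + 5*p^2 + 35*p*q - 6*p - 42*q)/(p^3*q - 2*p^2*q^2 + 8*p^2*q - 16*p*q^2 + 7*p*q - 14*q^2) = (p^3 + 7*p^2*q + 5*p^2 + 35*p*q - 6*p - 42*q)/(q*(p^3 - 2*p^2*q + 8*p^2 - 16*p*q + 7*p - 14*q))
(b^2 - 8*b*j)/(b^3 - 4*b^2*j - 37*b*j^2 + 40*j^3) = b/(b^2 + 4*b*j - 5*j^2)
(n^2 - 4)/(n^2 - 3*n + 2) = (n + 2)/(n - 1)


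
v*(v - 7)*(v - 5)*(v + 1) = v^4 - 11*v^3 + 23*v^2 + 35*v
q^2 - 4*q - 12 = (q - 6)*(q + 2)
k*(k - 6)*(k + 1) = k^3 - 5*k^2 - 6*k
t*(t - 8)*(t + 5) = t^3 - 3*t^2 - 40*t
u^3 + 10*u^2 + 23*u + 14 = (u + 1)*(u + 2)*(u + 7)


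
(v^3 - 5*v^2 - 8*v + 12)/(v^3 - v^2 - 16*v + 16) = (v^2 - 4*v - 12)/(v^2 - 16)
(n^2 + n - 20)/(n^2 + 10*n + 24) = (n^2 + n - 20)/(n^2 + 10*n + 24)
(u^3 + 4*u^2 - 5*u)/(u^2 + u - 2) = u*(u + 5)/(u + 2)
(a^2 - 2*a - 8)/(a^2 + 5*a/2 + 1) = 2*(a - 4)/(2*a + 1)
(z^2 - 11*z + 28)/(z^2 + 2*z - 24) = (z - 7)/(z + 6)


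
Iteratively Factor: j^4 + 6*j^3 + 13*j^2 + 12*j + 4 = (j + 2)*(j^3 + 4*j^2 + 5*j + 2) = (j + 1)*(j + 2)*(j^2 + 3*j + 2) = (j + 1)^2*(j + 2)*(j + 2)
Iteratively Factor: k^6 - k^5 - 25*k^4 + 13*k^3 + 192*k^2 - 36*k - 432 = (k + 2)*(k^5 - 3*k^4 - 19*k^3 + 51*k^2 + 90*k - 216) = (k - 2)*(k + 2)*(k^4 - k^3 - 21*k^2 + 9*k + 108) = (k - 2)*(k + 2)*(k + 3)*(k^3 - 4*k^2 - 9*k + 36) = (k - 3)*(k - 2)*(k + 2)*(k + 3)*(k^2 - k - 12) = (k - 3)*(k - 2)*(k + 2)*(k + 3)^2*(k - 4)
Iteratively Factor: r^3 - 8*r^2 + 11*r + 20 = (r - 5)*(r^2 - 3*r - 4) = (r - 5)*(r + 1)*(r - 4)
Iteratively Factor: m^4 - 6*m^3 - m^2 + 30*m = (m + 2)*(m^3 - 8*m^2 + 15*m) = m*(m + 2)*(m^2 - 8*m + 15) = m*(m - 3)*(m + 2)*(m - 5)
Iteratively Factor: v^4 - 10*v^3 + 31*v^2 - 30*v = (v - 2)*(v^3 - 8*v^2 + 15*v) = (v - 3)*(v - 2)*(v^2 - 5*v) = v*(v - 3)*(v - 2)*(v - 5)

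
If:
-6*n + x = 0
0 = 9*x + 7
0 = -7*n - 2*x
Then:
No Solution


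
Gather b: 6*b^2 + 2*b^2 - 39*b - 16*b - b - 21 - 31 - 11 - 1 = 8*b^2 - 56*b - 64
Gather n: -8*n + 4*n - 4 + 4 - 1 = -4*n - 1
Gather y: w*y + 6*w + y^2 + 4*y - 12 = 6*w + y^2 + y*(w + 4) - 12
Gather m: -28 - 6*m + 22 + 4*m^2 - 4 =4*m^2 - 6*m - 10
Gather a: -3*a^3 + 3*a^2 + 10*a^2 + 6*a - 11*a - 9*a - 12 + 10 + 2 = -3*a^3 + 13*a^2 - 14*a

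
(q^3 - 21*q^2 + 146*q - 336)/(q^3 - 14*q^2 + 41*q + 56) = (q - 6)/(q + 1)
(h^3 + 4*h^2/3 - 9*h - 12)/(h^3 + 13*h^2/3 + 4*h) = (h - 3)/h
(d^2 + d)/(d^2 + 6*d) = (d + 1)/(d + 6)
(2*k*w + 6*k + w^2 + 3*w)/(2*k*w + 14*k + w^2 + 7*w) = (w + 3)/(w + 7)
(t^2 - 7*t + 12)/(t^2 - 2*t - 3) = (t - 4)/(t + 1)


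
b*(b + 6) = b^2 + 6*b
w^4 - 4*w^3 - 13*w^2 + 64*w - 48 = (w - 4)*(w - 3)*(w - 1)*(w + 4)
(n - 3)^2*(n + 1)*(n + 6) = n^4 + n^3 - 27*n^2 + 27*n + 54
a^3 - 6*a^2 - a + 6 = (a - 6)*(a - 1)*(a + 1)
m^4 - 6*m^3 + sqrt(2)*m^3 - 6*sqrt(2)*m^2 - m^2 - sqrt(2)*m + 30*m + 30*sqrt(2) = (m - 5)*(m - 3)*(m + 2)*(m + sqrt(2))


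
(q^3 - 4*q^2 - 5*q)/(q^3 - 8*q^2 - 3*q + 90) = q*(q + 1)/(q^2 - 3*q - 18)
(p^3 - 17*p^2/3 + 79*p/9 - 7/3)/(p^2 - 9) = (9*p^2 - 24*p + 7)/(9*(p + 3))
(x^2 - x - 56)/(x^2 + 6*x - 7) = (x - 8)/(x - 1)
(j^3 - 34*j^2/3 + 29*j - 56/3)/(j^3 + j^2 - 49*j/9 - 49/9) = 3*(j^2 - 9*j + 8)/(3*j^2 + 10*j + 7)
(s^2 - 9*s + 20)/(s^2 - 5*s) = (s - 4)/s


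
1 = 1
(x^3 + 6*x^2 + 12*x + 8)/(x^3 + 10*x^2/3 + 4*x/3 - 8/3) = 3*(x + 2)/(3*x - 2)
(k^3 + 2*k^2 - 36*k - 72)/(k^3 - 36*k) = (k + 2)/k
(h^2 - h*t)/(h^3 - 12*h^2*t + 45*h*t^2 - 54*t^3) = h*(h - t)/(h^3 - 12*h^2*t + 45*h*t^2 - 54*t^3)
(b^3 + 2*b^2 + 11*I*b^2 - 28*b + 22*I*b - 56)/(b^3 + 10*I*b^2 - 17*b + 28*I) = (b + 2)/(b - I)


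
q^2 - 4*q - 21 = (q - 7)*(q + 3)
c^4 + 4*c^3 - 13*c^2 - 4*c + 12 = (c - 2)*(c - 1)*(c + 1)*(c + 6)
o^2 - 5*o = o*(o - 5)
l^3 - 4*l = l*(l - 2)*(l + 2)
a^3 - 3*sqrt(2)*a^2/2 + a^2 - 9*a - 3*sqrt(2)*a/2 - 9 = (a + 1)*(a - 3*sqrt(2))*(a + 3*sqrt(2)/2)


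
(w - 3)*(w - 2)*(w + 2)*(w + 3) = w^4 - 13*w^2 + 36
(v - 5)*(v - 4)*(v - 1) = v^3 - 10*v^2 + 29*v - 20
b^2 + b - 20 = (b - 4)*(b + 5)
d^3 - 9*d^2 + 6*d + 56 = (d - 7)*(d - 4)*(d + 2)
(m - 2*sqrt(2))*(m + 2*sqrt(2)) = m^2 - 8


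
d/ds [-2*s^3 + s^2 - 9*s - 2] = -6*s^2 + 2*s - 9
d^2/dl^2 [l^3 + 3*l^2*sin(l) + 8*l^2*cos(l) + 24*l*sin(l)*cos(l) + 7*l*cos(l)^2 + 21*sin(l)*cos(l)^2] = -3*l^2*sin(l) - 8*l^2*cos(l) - 32*l*sin(l) - 48*l*sin(2*l) + 12*l*cos(l) - 14*l*cos(2*l) + 6*l + 3*sin(l)/4 - 14*sin(2*l) - 189*sin(3*l)/4 + 16*cos(l) + 48*cos(2*l)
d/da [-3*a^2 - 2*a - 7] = -6*a - 2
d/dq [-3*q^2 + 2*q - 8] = 2 - 6*q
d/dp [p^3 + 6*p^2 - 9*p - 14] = 3*p^2 + 12*p - 9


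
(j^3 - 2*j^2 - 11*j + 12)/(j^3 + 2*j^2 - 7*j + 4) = (j^2 - j - 12)/(j^2 + 3*j - 4)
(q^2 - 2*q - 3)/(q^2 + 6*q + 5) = (q - 3)/(q + 5)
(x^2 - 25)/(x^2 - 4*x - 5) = (x + 5)/(x + 1)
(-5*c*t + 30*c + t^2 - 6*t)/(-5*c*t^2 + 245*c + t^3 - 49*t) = (t - 6)/(t^2 - 49)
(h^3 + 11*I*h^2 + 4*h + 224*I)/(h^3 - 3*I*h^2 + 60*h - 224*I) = (h + 7*I)/(h - 7*I)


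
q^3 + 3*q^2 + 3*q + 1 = (q + 1)^3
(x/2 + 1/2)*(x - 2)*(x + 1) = x^3/2 - 3*x/2 - 1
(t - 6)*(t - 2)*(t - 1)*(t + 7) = t^4 - 2*t^3 - 43*t^2 + 128*t - 84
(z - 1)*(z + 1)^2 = z^3 + z^2 - z - 1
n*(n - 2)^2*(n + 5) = n^4 + n^3 - 16*n^2 + 20*n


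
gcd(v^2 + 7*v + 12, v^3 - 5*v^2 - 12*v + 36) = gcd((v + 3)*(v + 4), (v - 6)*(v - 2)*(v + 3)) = v + 3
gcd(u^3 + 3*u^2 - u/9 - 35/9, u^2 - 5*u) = 1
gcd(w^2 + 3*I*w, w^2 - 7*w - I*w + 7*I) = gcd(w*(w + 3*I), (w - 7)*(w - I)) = 1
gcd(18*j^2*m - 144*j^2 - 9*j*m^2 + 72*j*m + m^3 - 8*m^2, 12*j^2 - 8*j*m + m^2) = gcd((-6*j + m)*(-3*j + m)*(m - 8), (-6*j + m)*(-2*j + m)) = 6*j - m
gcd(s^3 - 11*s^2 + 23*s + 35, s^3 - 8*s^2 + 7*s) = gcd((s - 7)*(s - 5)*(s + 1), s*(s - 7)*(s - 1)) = s - 7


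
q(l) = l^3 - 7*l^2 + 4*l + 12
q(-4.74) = -270.73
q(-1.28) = -6.69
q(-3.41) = -122.69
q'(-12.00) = 604.00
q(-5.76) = -434.39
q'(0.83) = -5.55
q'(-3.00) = 73.00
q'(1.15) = -8.13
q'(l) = 3*l^2 - 14*l + 4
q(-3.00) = -90.00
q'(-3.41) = 86.62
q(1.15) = 8.86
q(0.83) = 11.07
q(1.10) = 9.26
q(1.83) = 2.01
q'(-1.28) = 26.84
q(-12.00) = -2772.00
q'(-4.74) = 137.76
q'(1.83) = -11.57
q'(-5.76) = 184.17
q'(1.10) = -7.77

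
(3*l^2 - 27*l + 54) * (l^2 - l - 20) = 3*l^4 - 30*l^3 + 21*l^2 + 486*l - 1080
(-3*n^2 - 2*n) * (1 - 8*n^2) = 24*n^4 + 16*n^3 - 3*n^2 - 2*n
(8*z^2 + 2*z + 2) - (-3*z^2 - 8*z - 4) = 11*z^2 + 10*z + 6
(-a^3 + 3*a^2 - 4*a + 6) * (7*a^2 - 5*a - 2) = -7*a^5 + 26*a^4 - 41*a^3 + 56*a^2 - 22*a - 12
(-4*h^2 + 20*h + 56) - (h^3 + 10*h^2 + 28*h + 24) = -h^3 - 14*h^2 - 8*h + 32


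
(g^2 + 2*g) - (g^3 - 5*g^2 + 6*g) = -g^3 + 6*g^2 - 4*g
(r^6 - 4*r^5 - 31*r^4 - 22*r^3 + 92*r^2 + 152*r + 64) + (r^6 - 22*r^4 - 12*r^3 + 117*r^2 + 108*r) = 2*r^6 - 4*r^5 - 53*r^4 - 34*r^3 + 209*r^2 + 260*r + 64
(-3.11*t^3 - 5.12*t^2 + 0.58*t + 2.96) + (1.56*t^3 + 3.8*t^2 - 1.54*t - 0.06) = -1.55*t^3 - 1.32*t^2 - 0.96*t + 2.9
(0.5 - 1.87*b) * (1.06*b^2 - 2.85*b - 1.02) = -1.9822*b^3 + 5.8595*b^2 + 0.4824*b - 0.51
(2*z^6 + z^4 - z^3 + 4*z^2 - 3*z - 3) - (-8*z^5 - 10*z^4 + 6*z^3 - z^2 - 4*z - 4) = 2*z^6 + 8*z^5 + 11*z^4 - 7*z^3 + 5*z^2 + z + 1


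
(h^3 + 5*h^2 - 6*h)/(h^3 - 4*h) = (h^2 + 5*h - 6)/(h^2 - 4)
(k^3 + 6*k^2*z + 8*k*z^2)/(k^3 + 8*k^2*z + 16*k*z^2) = (k + 2*z)/(k + 4*z)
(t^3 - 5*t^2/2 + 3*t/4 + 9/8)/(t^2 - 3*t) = (8*t^3 - 20*t^2 + 6*t + 9)/(8*t*(t - 3))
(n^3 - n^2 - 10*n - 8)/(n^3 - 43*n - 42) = (n^2 - 2*n - 8)/(n^2 - n - 42)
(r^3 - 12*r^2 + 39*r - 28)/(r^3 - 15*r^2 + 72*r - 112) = (r - 1)/(r - 4)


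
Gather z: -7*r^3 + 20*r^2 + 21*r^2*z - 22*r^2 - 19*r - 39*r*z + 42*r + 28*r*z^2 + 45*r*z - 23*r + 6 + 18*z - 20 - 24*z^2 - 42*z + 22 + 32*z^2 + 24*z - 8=-7*r^3 - 2*r^2 + z^2*(28*r + 8) + z*(21*r^2 + 6*r)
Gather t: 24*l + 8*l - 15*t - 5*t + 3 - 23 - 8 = 32*l - 20*t - 28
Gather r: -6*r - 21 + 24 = 3 - 6*r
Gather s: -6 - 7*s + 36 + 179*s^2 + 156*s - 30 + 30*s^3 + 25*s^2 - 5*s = 30*s^3 + 204*s^2 + 144*s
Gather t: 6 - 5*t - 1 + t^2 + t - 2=t^2 - 4*t + 3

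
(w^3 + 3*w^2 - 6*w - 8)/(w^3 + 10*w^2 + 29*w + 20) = (w - 2)/(w + 5)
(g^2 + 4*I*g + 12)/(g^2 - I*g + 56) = (g^2 + 4*I*g + 12)/(g^2 - I*g + 56)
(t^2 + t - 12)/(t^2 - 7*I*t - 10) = (-t^2 - t + 12)/(-t^2 + 7*I*t + 10)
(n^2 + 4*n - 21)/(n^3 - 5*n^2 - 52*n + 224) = (n - 3)/(n^2 - 12*n + 32)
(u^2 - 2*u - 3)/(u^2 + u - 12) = (u + 1)/(u + 4)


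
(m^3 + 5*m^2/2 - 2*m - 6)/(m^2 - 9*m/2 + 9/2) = (m^2 + 4*m + 4)/(m - 3)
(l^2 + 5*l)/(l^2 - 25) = l/(l - 5)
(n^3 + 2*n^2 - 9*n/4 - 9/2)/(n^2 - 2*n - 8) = (n^2 - 9/4)/(n - 4)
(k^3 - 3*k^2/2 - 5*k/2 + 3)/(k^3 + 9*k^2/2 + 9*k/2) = (k^2 - 3*k + 2)/(k*(k + 3))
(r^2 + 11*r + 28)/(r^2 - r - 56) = (r + 4)/(r - 8)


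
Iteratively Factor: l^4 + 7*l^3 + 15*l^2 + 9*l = (l)*(l^3 + 7*l^2 + 15*l + 9) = l*(l + 3)*(l^2 + 4*l + 3) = l*(l + 1)*(l + 3)*(l + 3)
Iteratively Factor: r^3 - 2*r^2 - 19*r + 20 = (r - 5)*(r^2 + 3*r - 4) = (r - 5)*(r - 1)*(r + 4)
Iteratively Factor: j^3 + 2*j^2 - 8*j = (j)*(j^2 + 2*j - 8) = j*(j - 2)*(j + 4)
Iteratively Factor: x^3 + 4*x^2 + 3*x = (x)*(x^2 + 4*x + 3) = x*(x + 3)*(x + 1)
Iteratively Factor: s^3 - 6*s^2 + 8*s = (s)*(s^2 - 6*s + 8) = s*(s - 4)*(s - 2)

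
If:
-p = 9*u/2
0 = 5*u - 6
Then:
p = -27/5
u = 6/5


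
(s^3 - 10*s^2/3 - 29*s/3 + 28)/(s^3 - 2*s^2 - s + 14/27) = 9*(s^2 - s - 12)/(9*s^2 + 3*s - 2)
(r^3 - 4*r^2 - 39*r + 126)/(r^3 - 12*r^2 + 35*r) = (r^2 + 3*r - 18)/(r*(r - 5))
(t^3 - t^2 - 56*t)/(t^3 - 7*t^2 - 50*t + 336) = t/(t - 6)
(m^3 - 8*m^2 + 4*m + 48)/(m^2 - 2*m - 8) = m - 6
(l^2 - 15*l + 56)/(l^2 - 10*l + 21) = (l - 8)/(l - 3)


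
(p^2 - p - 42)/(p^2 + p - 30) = (p - 7)/(p - 5)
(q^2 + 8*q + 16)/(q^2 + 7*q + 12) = (q + 4)/(q + 3)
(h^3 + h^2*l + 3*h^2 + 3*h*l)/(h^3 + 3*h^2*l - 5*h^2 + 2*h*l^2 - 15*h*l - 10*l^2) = h*(h + 3)/(h^2 + 2*h*l - 5*h - 10*l)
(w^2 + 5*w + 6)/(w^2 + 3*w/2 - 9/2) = 2*(w + 2)/(2*w - 3)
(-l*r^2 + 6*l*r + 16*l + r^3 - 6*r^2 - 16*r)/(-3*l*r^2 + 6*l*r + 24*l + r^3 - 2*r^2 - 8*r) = (-l*r + 8*l + r^2 - 8*r)/(-3*l*r + 12*l + r^2 - 4*r)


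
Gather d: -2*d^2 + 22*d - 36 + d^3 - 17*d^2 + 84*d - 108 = d^3 - 19*d^2 + 106*d - 144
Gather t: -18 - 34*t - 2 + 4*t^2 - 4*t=4*t^2 - 38*t - 20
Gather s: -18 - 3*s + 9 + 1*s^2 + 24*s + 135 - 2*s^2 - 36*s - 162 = -s^2 - 15*s - 36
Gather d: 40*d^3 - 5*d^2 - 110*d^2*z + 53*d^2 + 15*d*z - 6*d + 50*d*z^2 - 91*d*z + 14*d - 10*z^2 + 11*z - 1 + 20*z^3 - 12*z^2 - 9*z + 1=40*d^3 + d^2*(48 - 110*z) + d*(50*z^2 - 76*z + 8) + 20*z^3 - 22*z^2 + 2*z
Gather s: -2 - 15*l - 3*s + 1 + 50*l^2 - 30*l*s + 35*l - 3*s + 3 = 50*l^2 + 20*l + s*(-30*l - 6) + 2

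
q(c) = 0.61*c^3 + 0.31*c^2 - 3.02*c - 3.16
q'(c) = 1.83*c^2 + 0.62*c - 3.02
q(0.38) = -4.23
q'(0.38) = -2.52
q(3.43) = 14.74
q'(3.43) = 20.64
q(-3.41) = -13.44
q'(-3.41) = 16.15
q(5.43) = 87.24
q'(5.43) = 54.30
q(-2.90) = -6.67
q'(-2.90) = 10.57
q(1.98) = -3.19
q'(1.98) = 5.38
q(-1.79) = -0.26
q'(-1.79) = 1.73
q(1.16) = -5.29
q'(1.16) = 0.16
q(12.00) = 1059.32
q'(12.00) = 267.94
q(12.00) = 1059.32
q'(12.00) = 267.94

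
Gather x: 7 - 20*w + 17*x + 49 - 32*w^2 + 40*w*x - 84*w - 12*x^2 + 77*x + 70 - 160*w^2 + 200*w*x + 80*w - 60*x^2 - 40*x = -192*w^2 - 24*w - 72*x^2 + x*(240*w + 54) + 126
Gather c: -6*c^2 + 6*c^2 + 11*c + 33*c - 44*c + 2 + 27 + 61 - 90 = 0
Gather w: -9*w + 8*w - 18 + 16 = -w - 2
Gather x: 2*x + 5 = 2*x + 5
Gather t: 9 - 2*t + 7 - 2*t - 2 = 14 - 4*t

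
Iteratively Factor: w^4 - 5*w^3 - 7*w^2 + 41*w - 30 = (w - 2)*(w^3 - 3*w^2 - 13*w + 15) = (w - 2)*(w + 3)*(w^2 - 6*w + 5) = (w - 5)*(w - 2)*(w + 3)*(w - 1)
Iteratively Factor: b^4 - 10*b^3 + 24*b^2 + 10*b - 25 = (b - 5)*(b^3 - 5*b^2 - b + 5) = (b - 5)*(b + 1)*(b^2 - 6*b + 5) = (b - 5)*(b - 1)*(b + 1)*(b - 5)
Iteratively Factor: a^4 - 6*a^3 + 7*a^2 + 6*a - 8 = (a - 4)*(a^3 - 2*a^2 - a + 2) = (a - 4)*(a - 1)*(a^2 - a - 2) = (a - 4)*(a - 1)*(a + 1)*(a - 2)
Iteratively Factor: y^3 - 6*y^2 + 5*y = (y)*(y^2 - 6*y + 5) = y*(y - 1)*(y - 5)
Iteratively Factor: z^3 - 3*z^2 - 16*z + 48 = (z - 3)*(z^2 - 16) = (z - 4)*(z - 3)*(z + 4)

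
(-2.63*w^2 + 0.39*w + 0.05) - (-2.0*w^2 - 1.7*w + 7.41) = -0.63*w^2 + 2.09*w - 7.36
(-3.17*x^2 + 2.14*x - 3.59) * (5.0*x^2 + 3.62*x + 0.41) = -15.85*x^4 - 0.775399999999999*x^3 - 11.5029*x^2 - 12.1184*x - 1.4719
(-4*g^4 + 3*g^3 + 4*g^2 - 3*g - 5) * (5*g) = -20*g^5 + 15*g^4 + 20*g^3 - 15*g^2 - 25*g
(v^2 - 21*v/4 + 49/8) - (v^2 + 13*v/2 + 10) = -47*v/4 - 31/8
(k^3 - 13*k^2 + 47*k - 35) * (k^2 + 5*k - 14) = k^5 - 8*k^4 - 32*k^3 + 382*k^2 - 833*k + 490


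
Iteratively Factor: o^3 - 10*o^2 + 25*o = (o - 5)*(o^2 - 5*o) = o*(o - 5)*(o - 5)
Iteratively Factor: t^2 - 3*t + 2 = (t - 2)*(t - 1)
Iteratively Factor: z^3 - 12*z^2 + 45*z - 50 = (z - 2)*(z^2 - 10*z + 25) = (z - 5)*(z - 2)*(z - 5)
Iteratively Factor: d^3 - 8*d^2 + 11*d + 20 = (d - 5)*(d^2 - 3*d - 4) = (d - 5)*(d + 1)*(d - 4)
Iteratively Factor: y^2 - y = (y)*(y - 1)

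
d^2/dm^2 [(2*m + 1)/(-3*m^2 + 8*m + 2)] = 2*(4*(2*m + 1)*(3*m - 4)^2 + (18*m - 13)*(-3*m^2 + 8*m + 2))/(-3*m^2 + 8*m + 2)^3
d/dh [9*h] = 9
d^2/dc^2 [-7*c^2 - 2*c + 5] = -14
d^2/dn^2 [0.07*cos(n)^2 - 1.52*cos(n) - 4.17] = 1.52*cos(n) - 0.14*cos(2*n)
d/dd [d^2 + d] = 2*d + 1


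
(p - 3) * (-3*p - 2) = -3*p^2 + 7*p + 6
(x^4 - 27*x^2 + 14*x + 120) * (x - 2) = x^5 - 2*x^4 - 27*x^3 + 68*x^2 + 92*x - 240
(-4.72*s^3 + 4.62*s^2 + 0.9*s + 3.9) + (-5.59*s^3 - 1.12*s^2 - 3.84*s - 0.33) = -10.31*s^3 + 3.5*s^2 - 2.94*s + 3.57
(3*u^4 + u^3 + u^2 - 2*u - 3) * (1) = 3*u^4 + u^3 + u^2 - 2*u - 3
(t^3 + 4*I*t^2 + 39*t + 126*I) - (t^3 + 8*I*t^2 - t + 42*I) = -4*I*t^2 + 40*t + 84*I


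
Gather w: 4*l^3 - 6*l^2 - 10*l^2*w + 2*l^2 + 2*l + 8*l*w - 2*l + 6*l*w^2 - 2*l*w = 4*l^3 - 4*l^2 + 6*l*w^2 + w*(-10*l^2 + 6*l)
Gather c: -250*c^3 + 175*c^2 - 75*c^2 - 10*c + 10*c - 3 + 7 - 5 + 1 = -250*c^3 + 100*c^2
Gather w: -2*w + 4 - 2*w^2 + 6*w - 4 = -2*w^2 + 4*w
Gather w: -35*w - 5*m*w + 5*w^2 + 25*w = 5*w^2 + w*(-5*m - 10)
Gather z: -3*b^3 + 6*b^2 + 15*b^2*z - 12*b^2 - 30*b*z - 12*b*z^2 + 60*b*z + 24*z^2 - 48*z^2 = -3*b^3 - 6*b^2 + z^2*(-12*b - 24) + z*(15*b^2 + 30*b)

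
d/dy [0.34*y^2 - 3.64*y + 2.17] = 0.68*y - 3.64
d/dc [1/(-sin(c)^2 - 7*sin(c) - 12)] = (2*sin(c) + 7)*cos(c)/(sin(c)^2 + 7*sin(c) + 12)^2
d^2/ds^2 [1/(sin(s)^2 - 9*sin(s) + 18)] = (-4*sin(s)^4 + 27*sin(s)^3 - 3*sin(s)^2 - 216*sin(s) + 126)/(sin(s)^2 - 9*sin(s) + 18)^3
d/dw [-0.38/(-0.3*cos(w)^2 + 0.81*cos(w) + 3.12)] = (0.228*cos(w) - 0.3078)*sin(w)/(-0.3*cos(w)^2 + 0.81*cos(w) + 3.12)^2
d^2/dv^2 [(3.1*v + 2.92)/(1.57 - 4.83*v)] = -183.255996/(4.83*v - 1.57)^3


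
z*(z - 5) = z^2 - 5*z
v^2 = v^2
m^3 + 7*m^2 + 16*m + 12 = (m + 2)^2*(m + 3)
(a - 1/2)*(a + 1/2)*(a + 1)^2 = a^4 + 2*a^3 + 3*a^2/4 - a/2 - 1/4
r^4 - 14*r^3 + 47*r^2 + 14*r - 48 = (r - 8)*(r - 6)*(r - 1)*(r + 1)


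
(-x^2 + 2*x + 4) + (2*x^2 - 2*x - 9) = x^2 - 5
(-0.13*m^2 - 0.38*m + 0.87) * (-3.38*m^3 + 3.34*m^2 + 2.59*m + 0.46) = 0.4394*m^5 + 0.8502*m^4 - 4.5465*m^3 + 1.8618*m^2 + 2.0785*m + 0.4002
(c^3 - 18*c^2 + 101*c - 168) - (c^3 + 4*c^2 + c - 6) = -22*c^2 + 100*c - 162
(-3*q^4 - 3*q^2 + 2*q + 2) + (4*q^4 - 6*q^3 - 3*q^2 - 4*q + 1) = q^4 - 6*q^3 - 6*q^2 - 2*q + 3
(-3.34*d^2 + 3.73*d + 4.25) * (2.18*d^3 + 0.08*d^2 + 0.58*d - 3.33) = -7.2812*d^5 + 7.8642*d^4 + 7.6262*d^3 + 13.6256*d^2 - 9.9559*d - 14.1525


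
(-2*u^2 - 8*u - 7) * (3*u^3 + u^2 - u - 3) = -6*u^5 - 26*u^4 - 27*u^3 + 7*u^2 + 31*u + 21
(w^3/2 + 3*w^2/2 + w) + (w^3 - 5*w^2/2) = 3*w^3/2 - w^2 + w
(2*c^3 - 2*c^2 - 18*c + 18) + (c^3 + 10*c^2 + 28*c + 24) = 3*c^3 + 8*c^2 + 10*c + 42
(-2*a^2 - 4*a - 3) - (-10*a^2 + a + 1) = 8*a^2 - 5*a - 4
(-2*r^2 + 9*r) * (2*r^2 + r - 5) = -4*r^4 + 16*r^3 + 19*r^2 - 45*r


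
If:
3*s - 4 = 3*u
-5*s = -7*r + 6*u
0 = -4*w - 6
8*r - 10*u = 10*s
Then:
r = -10/39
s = 22/39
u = -10/13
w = -3/2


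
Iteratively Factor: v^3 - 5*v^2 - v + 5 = (v + 1)*(v^2 - 6*v + 5) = (v - 1)*(v + 1)*(v - 5)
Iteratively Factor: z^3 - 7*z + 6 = (z - 2)*(z^2 + 2*z - 3) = (z - 2)*(z - 1)*(z + 3)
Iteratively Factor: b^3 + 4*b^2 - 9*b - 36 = (b + 4)*(b^2 - 9) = (b + 3)*(b + 4)*(b - 3)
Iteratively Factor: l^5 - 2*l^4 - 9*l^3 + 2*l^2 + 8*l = (l)*(l^4 - 2*l^3 - 9*l^2 + 2*l + 8) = l*(l + 1)*(l^3 - 3*l^2 - 6*l + 8) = l*(l - 4)*(l + 1)*(l^2 + l - 2) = l*(l - 4)*(l - 1)*(l + 1)*(l + 2)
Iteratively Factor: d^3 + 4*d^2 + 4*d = (d + 2)*(d^2 + 2*d) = d*(d + 2)*(d + 2)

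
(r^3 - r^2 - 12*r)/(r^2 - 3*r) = (r^2 - r - 12)/(r - 3)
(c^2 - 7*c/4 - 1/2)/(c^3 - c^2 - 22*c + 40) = (c + 1/4)/(c^2 + c - 20)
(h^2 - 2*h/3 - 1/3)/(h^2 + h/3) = (h - 1)/h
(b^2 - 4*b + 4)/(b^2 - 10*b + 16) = (b - 2)/(b - 8)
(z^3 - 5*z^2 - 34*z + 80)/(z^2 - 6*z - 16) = (z^2 + 3*z - 10)/(z + 2)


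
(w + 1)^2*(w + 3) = w^3 + 5*w^2 + 7*w + 3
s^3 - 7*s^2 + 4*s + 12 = (s - 6)*(s - 2)*(s + 1)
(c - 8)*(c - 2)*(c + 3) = c^3 - 7*c^2 - 14*c + 48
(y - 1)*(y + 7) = y^2 + 6*y - 7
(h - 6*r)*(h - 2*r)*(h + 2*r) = h^3 - 6*h^2*r - 4*h*r^2 + 24*r^3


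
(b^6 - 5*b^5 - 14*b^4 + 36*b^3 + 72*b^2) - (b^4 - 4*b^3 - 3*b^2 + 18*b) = b^6 - 5*b^5 - 15*b^4 + 40*b^3 + 75*b^2 - 18*b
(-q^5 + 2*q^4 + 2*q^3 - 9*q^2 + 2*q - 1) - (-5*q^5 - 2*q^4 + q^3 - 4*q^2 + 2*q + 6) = 4*q^5 + 4*q^4 + q^3 - 5*q^2 - 7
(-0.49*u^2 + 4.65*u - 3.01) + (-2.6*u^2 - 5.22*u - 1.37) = -3.09*u^2 - 0.569999999999999*u - 4.38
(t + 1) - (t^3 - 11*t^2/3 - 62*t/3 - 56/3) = -t^3 + 11*t^2/3 + 65*t/3 + 59/3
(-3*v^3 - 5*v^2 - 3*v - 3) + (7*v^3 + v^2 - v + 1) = 4*v^3 - 4*v^2 - 4*v - 2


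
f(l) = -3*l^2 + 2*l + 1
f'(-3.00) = 20.00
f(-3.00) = -32.00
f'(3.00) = -16.00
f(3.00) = -20.00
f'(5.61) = -31.66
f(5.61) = -82.20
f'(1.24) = -5.44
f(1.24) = -1.13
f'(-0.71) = 6.26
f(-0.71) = -1.93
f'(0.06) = 1.64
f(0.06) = 1.11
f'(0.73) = -2.38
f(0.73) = 0.86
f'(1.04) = -4.24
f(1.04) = -0.16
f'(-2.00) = 14.00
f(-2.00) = -15.00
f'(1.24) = -5.44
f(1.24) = -1.13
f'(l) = 2 - 6*l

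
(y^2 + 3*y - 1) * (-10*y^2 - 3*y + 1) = -10*y^4 - 33*y^3 + 2*y^2 + 6*y - 1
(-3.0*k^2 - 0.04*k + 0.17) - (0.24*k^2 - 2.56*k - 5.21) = -3.24*k^2 + 2.52*k + 5.38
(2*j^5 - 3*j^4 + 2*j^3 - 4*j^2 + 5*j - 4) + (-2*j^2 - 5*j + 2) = 2*j^5 - 3*j^4 + 2*j^3 - 6*j^2 - 2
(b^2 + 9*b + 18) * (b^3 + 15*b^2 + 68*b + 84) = b^5 + 24*b^4 + 221*b^3 + 966*b^2 + 1980*b + 1512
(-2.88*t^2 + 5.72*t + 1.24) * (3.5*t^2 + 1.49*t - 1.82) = -10.08*t^4 + 15.7288*t^3 + 18.1044*t^2 - 8.5628*t - 2.2568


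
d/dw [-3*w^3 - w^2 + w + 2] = -9*w^2 - 2*w + 1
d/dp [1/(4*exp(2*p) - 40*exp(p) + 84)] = (5 - exp(p))*exp(p)/(2*(exp(2*p) - 10*exp(p) + 21)^2)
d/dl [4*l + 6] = 4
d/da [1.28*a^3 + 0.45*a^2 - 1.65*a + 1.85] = 3.84*a^2 + 0.9*a - 1.65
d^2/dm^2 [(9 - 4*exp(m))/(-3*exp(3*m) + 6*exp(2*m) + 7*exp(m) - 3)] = (144*exp(6*m) - 945*exp(5*m) + 2262*exp(4*m) - 1554*exp(3*m) + 27*exp(2*m) - 1005*exp(m) - 153)*exp(m)/(27*exp(9*m) - 162*exp(8*m) + 135*exp(7*m) + 621*exp(6*m) - 639*exp(5*m) - 936*exp(4*m) + 494*exp(3*m) + 279*exp(2*m) - 189*exp(m) + 27)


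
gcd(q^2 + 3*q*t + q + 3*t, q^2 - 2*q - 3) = q + 1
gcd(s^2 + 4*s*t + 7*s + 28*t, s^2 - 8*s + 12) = 1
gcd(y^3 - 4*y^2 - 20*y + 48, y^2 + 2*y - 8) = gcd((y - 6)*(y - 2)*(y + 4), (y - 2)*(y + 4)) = y^2 + 2*y - 8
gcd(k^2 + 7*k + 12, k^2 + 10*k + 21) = k + 3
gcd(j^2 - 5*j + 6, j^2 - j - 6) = j - 3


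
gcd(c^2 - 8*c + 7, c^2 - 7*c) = c - 7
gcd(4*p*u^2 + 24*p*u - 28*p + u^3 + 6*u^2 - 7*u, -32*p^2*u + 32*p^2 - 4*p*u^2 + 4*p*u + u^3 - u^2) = 4*p*u - 4*p + u^2 - u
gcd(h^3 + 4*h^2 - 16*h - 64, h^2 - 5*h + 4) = h - 4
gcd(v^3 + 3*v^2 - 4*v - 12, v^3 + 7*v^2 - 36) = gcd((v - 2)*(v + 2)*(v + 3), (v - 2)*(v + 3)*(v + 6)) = v^2 + v - 6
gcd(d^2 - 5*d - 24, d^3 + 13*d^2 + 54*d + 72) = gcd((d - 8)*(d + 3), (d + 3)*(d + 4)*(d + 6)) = d + 3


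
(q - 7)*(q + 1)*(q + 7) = q^3 + q^2 - 49*q - 49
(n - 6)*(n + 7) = n^2 + n - 42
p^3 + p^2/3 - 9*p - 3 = (p - 3)*(p + 1/3)*(p + 3)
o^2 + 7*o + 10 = (o + 2)*(o + 5)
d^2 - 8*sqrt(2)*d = d*(d - 8*sqrt(2))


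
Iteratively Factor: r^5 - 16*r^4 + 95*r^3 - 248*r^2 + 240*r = (r - 5)*(r^4 - 11*r^3 + 40*r^2 - 48*r) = r*(r - 5)*(r^3 - 11*r^2 + 40*r - 48) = r*(r - 5)*(r - 4)*(r^2 - 7*r + 12) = r*(r - 5)*(r - 4)*(r - 3)*(r - 4)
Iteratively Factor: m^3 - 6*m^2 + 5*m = (m - 5)*(m^2 - m) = m*(m - 5)*(m - 1)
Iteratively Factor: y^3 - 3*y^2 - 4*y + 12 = (y - 3)*(y^2 - 4) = (y - 3)*(y + 2)*(y - 2)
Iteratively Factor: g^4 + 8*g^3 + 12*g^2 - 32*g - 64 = (g + 4)*(g^3 + 4*g^2 - 4*g - 16) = (g + 2)*(g + 4)*(g^2 + 2*g - 8) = (g - 2)*(g + 2)*(g + 4)*(g + 4)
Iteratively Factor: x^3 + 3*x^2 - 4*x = (x)*(x^2 + 3*x - 4) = x*(x + 4)*(x - 1)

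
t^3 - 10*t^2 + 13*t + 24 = (t - 8)*(t - 3)*(t + 1)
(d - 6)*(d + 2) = d^2 - 4*d - 12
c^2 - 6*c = c*(c - 6)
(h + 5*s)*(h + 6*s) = h^2 + 11*h*s + 30*s^2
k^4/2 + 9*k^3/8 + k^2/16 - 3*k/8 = k*(k/2 + 1)*(k - 1/2)*(k + 3/4)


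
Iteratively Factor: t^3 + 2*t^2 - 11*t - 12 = (t + 1)*(t^2 + t - 12) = (t - 3)*(t + 1)*(t + 4)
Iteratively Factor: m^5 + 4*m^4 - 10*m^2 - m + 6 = (m - 1)*(m^4 + 5*m^3 + 5*m^2 - 5*m - 6) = (m - 1)*(m + 3)*(m^3 + 2*m^2 - m - 2) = (m - 1)*(m + 1)*(m + 3)*(m^2 + m - 2) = (m - 1)*(m + 1)*(m + 2)*(m + 3)*(m - 1)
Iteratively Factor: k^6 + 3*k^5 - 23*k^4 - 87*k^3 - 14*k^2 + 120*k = (k - 5)*(k^5 + 8*k^4 + 17*k^3 - 2*k^2 - 24*k) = (k - 5)*(k + 2)*(k^4 + 6*k^3 + 5*k^2 - 12*k) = k*(k - 5)*(k + 2)*(k^3 + 6*k^2 + 5*k - 12) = k*(k - 5)*(k + 2)*(k + 3)*(k^2 + 3*k - 4) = k*(k - 5)*(k + 2)*(k + 3)*(k + 4)*(k - 1)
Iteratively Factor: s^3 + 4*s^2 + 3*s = (s + 3)*(s^2 + s) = s*(s + 3)*(s + 1)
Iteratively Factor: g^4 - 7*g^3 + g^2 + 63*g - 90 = (g - 3)*(g^3 - 4*g^2 - 11*g + 30) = (g - 3)*(g - 2)*(g^2 - 2*g - 15) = (g - 3)*(g - 2)*(g + 3)*(g - 5)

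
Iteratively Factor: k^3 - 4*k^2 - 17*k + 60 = (k - 5)*(k^2 + k - 12) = (k - 5)*(k + 4)*(k - 3)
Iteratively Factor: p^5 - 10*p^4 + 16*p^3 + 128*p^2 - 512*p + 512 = (p - 4)*(p^4 - 6*p^3 - 8*p^2 + 96*p - 128) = (p - 4)*(p + 4)*(p^3 - 10*p^2 + 32*p - 32) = (p - 4)^2*(p + 4)*(p^2 - 6*p + 8) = (p - 4)^2*(p - 2)*(p + 4)*(p - 4)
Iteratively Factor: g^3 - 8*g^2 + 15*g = (g - 5)*(g^2 - 3*g) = g*(g - 5)*(g - 3)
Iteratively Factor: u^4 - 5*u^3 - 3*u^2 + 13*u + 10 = (u + 1)*(u^3 - 6*u^2 + 3*u + 10) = (u - 2)*(u + 1)*(u^2 - 4*u - 5) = (u - 2)*(u + 1)^2*(u - 5)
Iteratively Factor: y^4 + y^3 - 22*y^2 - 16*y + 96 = (y - 4)*(y^3 + 5*y^2 - 2*y - 24) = (y - 4)*(y + 4)*(y^2 + y - 6) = (y - 4)*(y + 3)*(y + 4)*(y - 2)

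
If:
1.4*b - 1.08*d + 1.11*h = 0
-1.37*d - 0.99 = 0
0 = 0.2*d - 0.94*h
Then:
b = -0.44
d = -0.72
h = -0.15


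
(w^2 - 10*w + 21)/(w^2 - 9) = (w - 7)/(w + 3)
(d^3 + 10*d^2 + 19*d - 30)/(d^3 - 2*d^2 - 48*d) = (d^2 + 4*d - 5)/(d*(d - 8))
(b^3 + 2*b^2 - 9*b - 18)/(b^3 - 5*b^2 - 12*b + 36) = (b^2 - b - 6)/(b^2 - 8*b + 12)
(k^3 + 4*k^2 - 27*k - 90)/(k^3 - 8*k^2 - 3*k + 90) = (k + 6)/(k - 6)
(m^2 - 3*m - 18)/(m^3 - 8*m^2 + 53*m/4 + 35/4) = 4*(m^2 - 3*m - 18)/(4*m^3 - 32*m^2 + 53*m + 35)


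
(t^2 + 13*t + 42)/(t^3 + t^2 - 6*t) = (t^2 + 13*t + 42)/(t*(t^2 + t - 6))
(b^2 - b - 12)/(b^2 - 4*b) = (b + 3)/b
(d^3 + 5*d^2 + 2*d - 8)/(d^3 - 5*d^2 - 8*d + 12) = (d + 4)/(d - 6)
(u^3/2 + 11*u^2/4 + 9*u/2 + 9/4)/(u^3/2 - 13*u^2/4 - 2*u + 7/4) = (2*u^2 + 9*u + 9)/(2*u^2 - 15*u + 7)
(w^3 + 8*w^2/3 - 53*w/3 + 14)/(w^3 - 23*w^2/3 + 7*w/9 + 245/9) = 3*(w^2 + 5*w - 6)/(3*w^2 - 16*w - 35)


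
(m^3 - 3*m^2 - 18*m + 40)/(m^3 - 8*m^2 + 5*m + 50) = (m^2 + 2*m - 8)/(m^2 - 3*m - 10)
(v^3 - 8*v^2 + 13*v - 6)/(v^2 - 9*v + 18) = (v^2 - 2*v + 1)/(v - 3)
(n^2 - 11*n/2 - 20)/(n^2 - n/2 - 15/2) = (n - 8)/(n - 3)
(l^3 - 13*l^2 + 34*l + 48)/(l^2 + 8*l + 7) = (l^2 - 14*l + 48)/(l + 7)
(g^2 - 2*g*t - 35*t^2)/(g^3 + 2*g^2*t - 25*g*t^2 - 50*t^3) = (-g + 7*t)/(-g^2 + 3*g*t + 10*t^2)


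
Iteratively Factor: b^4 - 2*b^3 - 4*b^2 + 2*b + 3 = (b + 1)*(b^3 - 3*b^2 - b + 3) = (b - 3)*(b + 1)*(b^2 - 1) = (b - 3)*(b + 1)^2*(b - 1)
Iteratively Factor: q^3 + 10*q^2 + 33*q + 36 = (q + 3)*(q^2 + 7*q + 12) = (q + 3)*(q + 4)*(q + 3)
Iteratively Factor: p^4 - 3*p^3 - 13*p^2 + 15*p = (p - 5)*(p^3 + 2*p^2 - 3*p) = p*(p - 5)*(p^2 + 2*p - 3) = p*(p - 5)*(p - 1)*(p + 3)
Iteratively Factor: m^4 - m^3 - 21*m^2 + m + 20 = (m - 1)*(m^3 - 21*m - 20) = (m - 5)*(m - 1)*(m^2 + 5*m + 4) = (m - 5)*(m - 1)*(m + 4)*(m + 1)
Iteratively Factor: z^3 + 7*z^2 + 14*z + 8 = (z + 1)*(z^2 + 6*z + 8) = (z + 1)*(z + 4)*(z + 2)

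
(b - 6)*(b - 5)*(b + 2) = b^3 - 9*b^2 + 8*b + 60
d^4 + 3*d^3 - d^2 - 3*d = d*(d - 1)*(d + 1)*(d + 3)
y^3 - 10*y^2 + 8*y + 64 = (y - 8)*(y - 4)*(y + 2)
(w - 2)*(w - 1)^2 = w^3 - 4*w^2 + 5*w - 2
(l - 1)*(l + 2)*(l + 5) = l^3 + 6*l^2 + 3*l - 10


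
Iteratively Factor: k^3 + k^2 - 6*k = (k + 3)*(k^2 - 2*k) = (k - 2)*(k + 3)*(k)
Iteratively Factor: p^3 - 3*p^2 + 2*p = (p)*(p^2 - 3*p + 2) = p*(p - 2)*(p - 1)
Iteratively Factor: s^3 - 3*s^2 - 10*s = (s - 5)*(s^2 + 2*s) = s*(s - 5)*(s + 2)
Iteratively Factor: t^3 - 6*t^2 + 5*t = (t - 5)*(t^2 - t) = (t - 5)*(t - 1)*(t)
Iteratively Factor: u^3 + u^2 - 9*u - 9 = (u + 1)*(u^2 - 9) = (u + 1)*(u + 3)*(u - 3)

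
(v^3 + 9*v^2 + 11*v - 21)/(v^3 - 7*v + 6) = (v + 7)/(v - 2)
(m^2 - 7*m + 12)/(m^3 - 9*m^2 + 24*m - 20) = (m^2 - 7*m + 12)/(m^3 - 9*m^2 + 24*m - 20)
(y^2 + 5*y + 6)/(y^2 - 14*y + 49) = (y^2 + 5*y + 6)/(y^2 - 14*y + 49)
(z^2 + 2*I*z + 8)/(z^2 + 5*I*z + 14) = (z + 4*I)/(z + 7*I)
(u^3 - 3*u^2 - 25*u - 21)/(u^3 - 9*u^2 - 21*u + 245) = (u^2 + 4*u + 3)/(u^2 - 2*u - 35)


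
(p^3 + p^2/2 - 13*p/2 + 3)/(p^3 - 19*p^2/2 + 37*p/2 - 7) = (p + 3)/(p - 7)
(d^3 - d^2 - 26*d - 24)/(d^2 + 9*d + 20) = (d^2 - 5*d - 6)/(d + 5)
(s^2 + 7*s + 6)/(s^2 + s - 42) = (s^2 + 7*s + 6)/(s^2 + s - 42)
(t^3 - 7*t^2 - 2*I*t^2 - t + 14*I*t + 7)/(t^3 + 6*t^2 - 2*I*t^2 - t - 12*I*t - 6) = (t - 7)/(t + 6)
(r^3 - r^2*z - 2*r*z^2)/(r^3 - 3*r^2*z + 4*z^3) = r/(r - 2*z)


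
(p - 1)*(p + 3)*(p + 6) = p^3 + 8*p^2 + 9*p - 18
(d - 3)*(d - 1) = d^2 - 4*d + 3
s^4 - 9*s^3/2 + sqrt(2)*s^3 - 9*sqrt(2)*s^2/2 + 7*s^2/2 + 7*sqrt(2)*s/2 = s*(s - 7/2)*(s - 1)*(s + sqrt(2))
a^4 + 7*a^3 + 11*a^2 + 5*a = a*(a + 1)^2*(a + 5)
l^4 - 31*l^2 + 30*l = l*(l - 5)*(l - 1)*(l + 6)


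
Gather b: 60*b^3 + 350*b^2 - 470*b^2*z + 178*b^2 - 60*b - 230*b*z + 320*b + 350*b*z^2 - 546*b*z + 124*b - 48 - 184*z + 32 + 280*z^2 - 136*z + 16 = 60*b^3 + b^2*(528 - 470*z) + b*(350*z^2 - 776*z + 384) + 280*z^2 - 320*z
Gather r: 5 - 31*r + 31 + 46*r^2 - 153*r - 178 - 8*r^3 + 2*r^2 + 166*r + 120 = -8*r^3 + 48*r^2 - 18*r - 22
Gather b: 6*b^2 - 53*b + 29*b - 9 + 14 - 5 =6*b^2 - 24*b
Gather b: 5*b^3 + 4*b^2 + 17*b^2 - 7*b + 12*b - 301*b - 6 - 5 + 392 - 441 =5*b^3 + 21*b^2 - 296*b - 60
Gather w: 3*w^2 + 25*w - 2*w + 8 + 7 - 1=3*w^2 + 23*w + 14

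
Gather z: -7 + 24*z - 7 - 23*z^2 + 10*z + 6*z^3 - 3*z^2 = 6*z^3 - 26*z^2 + 34*z - 14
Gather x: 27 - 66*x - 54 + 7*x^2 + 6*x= 7*x^2 - 60*x - 27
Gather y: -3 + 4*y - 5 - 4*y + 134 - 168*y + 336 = 462 - 168*y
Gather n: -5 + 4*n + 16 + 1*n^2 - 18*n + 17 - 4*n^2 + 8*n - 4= -3*n^2 - 6*n + 24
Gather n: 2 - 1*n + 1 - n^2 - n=-n^2 - 2*n + 3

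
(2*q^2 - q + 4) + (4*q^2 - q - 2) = 6*q^2 - 2*q + 2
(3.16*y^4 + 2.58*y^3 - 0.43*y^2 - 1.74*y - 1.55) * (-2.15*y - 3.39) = -6.794*y^5 - 16.2594*y^4 - 7.8217*y^3 + 5.1987*y^2 + 9.2311*y + 5.2545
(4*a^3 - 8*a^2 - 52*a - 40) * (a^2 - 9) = 4*a^5 - 8*a^4 - 88*a^3 + 32*a^2 + 468*a + 360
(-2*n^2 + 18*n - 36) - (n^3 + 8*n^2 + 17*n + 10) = -n^3 - 10*n^2 + n - 46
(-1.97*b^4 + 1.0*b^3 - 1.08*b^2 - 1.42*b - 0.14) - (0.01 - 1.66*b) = -1.97*b^4 + 1.0*b^3 - 1.08*b^2 + 0.24*b - 0.15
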